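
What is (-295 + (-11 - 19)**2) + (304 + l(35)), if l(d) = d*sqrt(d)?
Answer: 909 + 35*sqrt(35) ≈ 1116.1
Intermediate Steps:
l(d) = d**(3/2)
(-295 + (-11 - 19)**2) + (304 + l(35)) = (-295 + (-11 - 19)**2) + (304 + 35**(3/2)) = (-295 + (-30)**2) + (304 + 35*sqrt(35)) = (-295 + 900) + (304 + 35*sqrt(35)) = 605 + (304 + 35*sqrt(35)) = 909 + 35*sqrt(35)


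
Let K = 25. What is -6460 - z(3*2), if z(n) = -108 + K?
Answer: -6377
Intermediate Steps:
z(n) = -83 (z(n) = -108 + 25 = -83)
-6460 - z(3*2) = -6460 - 1*(-83) = -6460 + 83 = -6377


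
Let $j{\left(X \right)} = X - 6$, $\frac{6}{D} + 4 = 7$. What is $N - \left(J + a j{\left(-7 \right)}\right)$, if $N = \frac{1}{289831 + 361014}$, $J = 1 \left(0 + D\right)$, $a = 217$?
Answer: $\frac{1834732056}{650845} \approx 2819.0$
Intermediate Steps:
$D = 2$ ($D = \frac{6}{-4 + 7} = \frac{6}{3} = 6 \cdot \frac{1}{3} = 2$)
$j{\left(X \right)} = -6 + X$ ($j{\left(X \right)} = X - 6 = -6 + X$)
$J = 2$ ($J = 1 \left(0 + 2\right) = 1 \cdot 2 = 2$)
$N = \frac{1}{650845} \approx 1.5365 \cdot 10^{-6}$
$N - \left(J + a j{\left(-7 \right)}\right) = \frac{1}{650845} - \left(2 + 217 \left(-6 - 7\right)\right) = \frac{1}{650845} - \left(2 + 217 \left(-13\right)\right) = \frac{1}{650845} - \left(2 - 2821\right) = \frac{1}{650845} - -2819 = \frac{1}{650845} + 2819 = \frac{1834732056}{650845}$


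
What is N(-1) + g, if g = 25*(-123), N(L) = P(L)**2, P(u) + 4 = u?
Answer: -3050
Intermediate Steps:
P(u) = -4 + u
N(L) = (-4 + L)**2
g = -3075
N(-1) + g = (-4 - 1)**2 - 3075 = (-5)**2 - 3075 = 25 - 3075 = -3050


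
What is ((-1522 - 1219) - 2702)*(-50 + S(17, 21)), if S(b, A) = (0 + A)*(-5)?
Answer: 843665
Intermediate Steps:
S(b, A) = -5*A (S(b, A) = A*(-5) = -5*A)
((-1522 - 1219) - 2702)*(-50 + S(17, 21)) = ((-1522 - 1219) - 2702)*(-50 - 5*21) = (-2741 - 2702)*(-50 - 105) = -5443*(-155) = 843665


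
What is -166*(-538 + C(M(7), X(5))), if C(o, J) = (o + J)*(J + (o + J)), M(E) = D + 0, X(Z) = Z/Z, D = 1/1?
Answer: 88312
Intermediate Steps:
D = 1
X(Z) = 1
M(E) = 1 (M(E) = 1 + 0 = 1)
C(o, J) = (J + o)*(o + 2*J) (C(o, J) = (J + o)*(J + (J + o)) = (J + o)*(o + 2*J))
-166*(-538 + C(M(7), X(5))) = -166*(-538 + (1² + 2*1² + 3*1*1)) = -166*(-538 + (1 + 2*1 + 3)) = -166*(-538 + (1 + 2 + 3)) = -166*(-538 + 6) = -166*(-532) = 88312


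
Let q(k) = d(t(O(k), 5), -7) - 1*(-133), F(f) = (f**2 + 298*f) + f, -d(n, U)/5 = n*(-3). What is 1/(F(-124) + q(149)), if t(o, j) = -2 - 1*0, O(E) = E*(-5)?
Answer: -1/21597 ≈ -4.6303e-5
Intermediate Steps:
O(E) = -5*E
t(o, j) = -2 (t(o, j) = -2 + 0 = -2)
d(n, U) = 15*n (d(n, U) = -5*n*(-3) = -(-15)*n = 15*n)
F(f) = f**2 + 299*f
q(k) = 103 (q(k) = 15*(-2) - 1*(-133) = -30 + 133 = 103)
1/(F(-124) + q(149)) = 1/(-124*(299 - 124) + 103) = 1/(-124*175 + 103) = 1/(-21700 + 103) = 1/(-21597) = -1/21597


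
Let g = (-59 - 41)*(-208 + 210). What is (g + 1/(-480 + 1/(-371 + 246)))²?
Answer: 144007800105625/3600120001 ≈ 40001.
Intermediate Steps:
g = -200 (g = -100*2 = -200)
(g + 1/(-480 + 1/(-371 + 246)))² = (-200 + 1/(-480 + 1/(-371 + 246)))² = (-200 + 1/(-480 + 1/(-125)))² = (-200 + 1/(-480 - 1/125))² = (-200 + 1/(-60001/125))² = (-200 - 125/60001)² = (-12000325/60001)² = 144007800105625/3600120001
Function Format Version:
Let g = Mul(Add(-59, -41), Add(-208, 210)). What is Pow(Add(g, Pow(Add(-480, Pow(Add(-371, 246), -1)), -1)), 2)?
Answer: Rational(144007800105625, 3600120001) ≈ 40001.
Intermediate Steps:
g = -200 (g = Mul(-100, 2) = -200)
Pow(Add(g, Pow(Add(-480, Pow(Add(-371, 246), -1)), -1)), 2) = Pow(Add(-200, Pow(Add(-480, Pow(Add(-371, 246), -1)), -1)), 2) = Pow(Add(-200, Pow(Add(-480, Pow(-125, -1)), -1)), 2) = Pow(Add(-200, Pow(Add(-480, Rational(-1, 125)), -1)), 2) = Pow(Add(-200, Pow(Rational(-60001, 125), -1)), 2) = Pow(Add(-200, Rational(-125, 60001)), 2) = Pow(Rational(-12000325, 60001), 2) = Rational(144007800105625, 3600120001)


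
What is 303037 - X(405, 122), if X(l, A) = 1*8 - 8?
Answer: 303037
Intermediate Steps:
X(l, A) = 0 (X(l, A) = 8 - 8 = 0)
303037 - X(405, 122) = 303037 - 1*0 = 303037 + 0 = 303037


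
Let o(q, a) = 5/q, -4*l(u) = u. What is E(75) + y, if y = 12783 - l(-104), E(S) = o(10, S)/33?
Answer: 841963/66 ≈ 12757.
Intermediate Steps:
l(u) = -u/4
E(S) = 1/66 (E(S) = (5/10)/33 = (5*(1/10))*(1/33) = (1/2)*(1/33) = 1/66)
y = 12757 (y = 12783 - (-1)*(-104)/4 = 12783 - 1*26 = 12783 - 26 = 12757)
E(75) + y = 1/66 + 12757 = 841963/66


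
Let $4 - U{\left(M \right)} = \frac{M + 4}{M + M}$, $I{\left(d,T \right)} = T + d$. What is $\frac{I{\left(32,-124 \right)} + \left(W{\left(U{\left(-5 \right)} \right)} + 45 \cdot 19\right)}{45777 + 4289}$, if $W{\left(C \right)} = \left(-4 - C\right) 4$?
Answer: $\frac{3657}{250330} \approx 0.014609$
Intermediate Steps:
$U{\left(M \right)} = 4 - \frac{4 + M}{2 M}$ ($U{\left(M \right)} = 4 - \frac{M + 4}{M + M} = 4 - \frac{4 + M}{2 M}$)
$W{\left(C \right)} = -16 - 4 C$
$\frac{I{\left(32,-124 \right)} + \left(W{\left(U{\left(-5 \right)} \right)} + 45 \cdot 19\right)}{45777 + 4289} = \frac{\left(-124 + 32\right) + \left(\left(-16 - 4 \left(\frac{7}{2} - \frac{2}{-5}\right)\right) + 45 \cdot 19\right)}{45777 + 4289} = \frac{-92 + \left(\left(-16 - 4 \left(\frac{7}{2} - - \frac{2}{5}\right)\right) + 855\right)}{50066} = \left(-92 + \left(\left(-16 - 4 \left(\frac{7}{2} + \frac{2}{5}\right)\right) + 855\right)\right) \frac{1}{50066} = \left(-92 + \left(\left(-16 - \frac{78}{5}\right) + 855\right)\right) \frac{1}{50066} = \left(-92 + \left(- \frac{158}{5} + 855\right)\right) \frac{1}{50066} = \left(-92 + \frac{4117}{5}\right) \frac{1}{50066} = \frac{3657}{5} \cdot \frac{1}{50066} = \frac{3657}{250330}$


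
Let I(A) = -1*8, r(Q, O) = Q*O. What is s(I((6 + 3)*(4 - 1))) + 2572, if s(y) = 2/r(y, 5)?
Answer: 51439/20 ≈ 2571.9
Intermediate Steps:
r(Q, O) = O*Q
I(A) = -8
s(y) = 2/(5*y) (s(y) = 2/((5*y)) = 2*(1/(5*y)) = 2/(5*y))
s(I((6 + 3)*(4 - 1))) + 2572 = (⅖)/(-8) + 2572 = (⅖)*(-⅛) + 2572 = -1/20 + 2572 = 51439/20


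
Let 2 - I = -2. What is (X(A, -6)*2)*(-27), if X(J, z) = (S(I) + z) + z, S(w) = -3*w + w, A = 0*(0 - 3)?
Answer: 1080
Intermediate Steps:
I = 4 (I = 2 - 1*(-2) = 2 + 2 = 4)
A = 0 (A = 0*(-3) = 0)
S(w) = -2*w
X(J, z) = -8 + 2*z (X(J, z) = (-2*4 + z) + z = (-8 + z) + z = -8 + 2*z)
(X(A, -6)*2)*(-27) = ((-8 + 2*(-6))*2)*(-27) = ((-8 - 12)*2)*(-27) = -20*2*(-27) = -40*(-27) = 1080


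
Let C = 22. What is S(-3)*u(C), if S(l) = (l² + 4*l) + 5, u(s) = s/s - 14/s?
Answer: 8/11 ≈ 0.72727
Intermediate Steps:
u(s) = 1 - 14/s
S(l) = 5 + l² + 4*l
S(-3)*u(C) = (5 + (-3)² + 4*(-3))*((-14 + 22)/22) = (5 + 9 - 12)*((1/22)*8) = 2*(4/11) = 8/11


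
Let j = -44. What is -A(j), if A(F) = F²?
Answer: -1936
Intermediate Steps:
-A(j) = -1*(-44)² = -1*1936 = -1936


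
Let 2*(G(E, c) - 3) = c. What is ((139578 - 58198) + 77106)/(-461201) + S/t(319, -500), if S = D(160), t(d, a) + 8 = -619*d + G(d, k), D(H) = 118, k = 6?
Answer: -31349542736/91070133063 ≈ -0.34423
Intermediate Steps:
G(E, c) = 3 + c/2
t(d, a) = -2 - 619*d (t(d, a) = -8 + (-619*d + (3 + (½)*6)) = -8 + (-619*d + (3 + 3)) = -8 + (-619*d + 6) = -8 + (6 - 619*d) = -2 - 619*d)
S = 118
((139578 - 58198) + 77106)/(-461201) + S/t(319, -500) = ((139578 - 58198) + 77106)/(-461201) + 118/(-2 - 619*319) = (81380 + 77106)*(-1/461201) + 118/(-2 - 197461) = 158486*(-1/461201) + 118/(-197463) = -158486/461201 + 118*(-1/197463) = -158486/461201 - 118/197463 = -31349542736/91070133063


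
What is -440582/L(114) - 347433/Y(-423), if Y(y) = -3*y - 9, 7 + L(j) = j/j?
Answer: 10241643/140 ≈ 73155.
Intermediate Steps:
L(j) = -6 (L(j) = -7 + j/j = -7 + 1 = -6)
Y(y) = -9 - 3*y
-440582/L(114) - 347433/Y(-423) = -440582/(-6) - 347433/(-9 - 3*(-423)) = -440582*(-⅙) - 347433/(-9 + 1269) = 220291/3 - 347433/1260 = 220291/3 - 347433*1/1260 = 220291/3 - 115811/420 = 10241643/140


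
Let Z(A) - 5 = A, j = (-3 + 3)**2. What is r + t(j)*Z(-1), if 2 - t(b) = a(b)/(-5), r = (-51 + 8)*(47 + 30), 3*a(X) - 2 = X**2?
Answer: -49537/15 ≈ -3302.5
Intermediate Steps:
j = 0 (j = 0**2 = 0)
Z(A) = 5 + A
a(X) = 2/3 + X**2/3
r = -3311 (r = -43*77 = -3311)
t(b) = 32/15 + b**2/15 (t(b) = 2 - (2/3 + b**2/3)/(-5) = 2 - (2/3 + b**2/3)*(-1)/5 = 2 - (-2/15 - b**2/15) = 2 + (2/15 + b**2/15) = 32/15 + b**2/15)
r + t(j)*Z(-1) = -3311 + (32/15 + (1/15)*0**2)*(5 - 1) = -3311 + (32/15 + (1/15)*0)*4 = -3311 + (32/15 + 0)*4 = -3311 + (32/15)*4 = -3311 + 128/15 = -49537/15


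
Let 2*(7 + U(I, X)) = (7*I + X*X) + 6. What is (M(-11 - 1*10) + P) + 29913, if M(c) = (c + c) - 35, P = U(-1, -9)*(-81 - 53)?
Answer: 25414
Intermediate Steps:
U(I, X) = -4 + X²/2 + 7*I/2 (U(I, X) = -7 + ((7*I + X*X) + 6)/2 = -7 + ((7*I + X²) + 6)/2 = -7 + ((X² + 7*I) + 6)/2 = -7 + (6 + X² + 7*I)/2 = -7 + (3 + X²/2 + 7*I/2) = -4 + X²/2 + 7*I/2)
P = -4422 (P = (-4 + (½)*(-9)² + (7/2)*(-1))*(-81 - 53) = (-4 + (½)*81 - 7/2)*(-134) = (-4 + 81/2 - 7/2)*(-134) = 33*(-134) = -4422)
M(c) = -35 + 2*c (M(c) = 2*c - 35 = -35 + 2*c)
(M(-11 - 1*10) + P) + 29913 = ((-35 + 2*(-11 - 1*10)) - 4422) + 29913 = ((-35 + 2*(-11 - 10)) - 4422) + 29913 = ((-35 + 2*(-21)) - 4422) + 29913 = ((-35 - 42) - 4422) + 29913 = (-77 - 4422) + 29913 = -4499 + 29913 = 25414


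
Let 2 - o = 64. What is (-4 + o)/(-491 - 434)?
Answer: 66/925 ≈ 0.071351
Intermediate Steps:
o = -62 (o = 2 - 1*64 = 2 - 64 = -62)
(-4 + o)/(-491 - 434) = (-4 - 62)/(-491 - 434) = -66/(-925) = -66*(-1/925) = 66/925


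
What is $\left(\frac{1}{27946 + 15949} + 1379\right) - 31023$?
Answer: $- \frac{1301223379}{43895} \approx -29644.0$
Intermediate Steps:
$\left(\frac{1}{27946 + 15949} + 1379\right) - 31023 = \left(\frac{1}{43895} + 1379\right) - 31023 = \frac{60531206}{43895} - 31023 = - \frac{1301223379}{43895}$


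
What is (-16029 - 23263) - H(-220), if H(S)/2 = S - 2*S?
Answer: -39732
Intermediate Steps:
H(S) = -2*S (H(S) = 2*(S - 2*S) = 2*(-S) = -2*S)
(-16029 - 23263) - H(-220) = (-16029 - 23263) - (-2)*(-220) = -39292 - 1*440 = -39292 - 440 = -39732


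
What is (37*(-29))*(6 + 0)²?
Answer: -38628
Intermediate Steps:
(37*(-29))*(6 + 0)² = -1073*6² = -1073*36 = -38628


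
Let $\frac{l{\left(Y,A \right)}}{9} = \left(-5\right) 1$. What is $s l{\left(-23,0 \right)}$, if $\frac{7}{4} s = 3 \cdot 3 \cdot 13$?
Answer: $- \frac{21060}{7} \approx -3008.6$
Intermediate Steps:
$l{\left(Y,A \right)} = -45$ ($l{\left(Y,A \right)} = 9 \left(\left(-5\right) 1\right) = 9 \left(-5\right) = -45$)
$s = \frac{468}{7}$ ($s = \frac{4 \cdot 3 \cdot 3 \cdot 13}{7} = \frac{4 \cdot 9 \cdot 13}{7} = \frac{4}{7} \cdot 117 = \frac{468}{7} \approx 66.857$)
$s l{\left(-23,0 \right)} = \frac{468}{7} \left(-45\right) = - \frac{21060}{7}$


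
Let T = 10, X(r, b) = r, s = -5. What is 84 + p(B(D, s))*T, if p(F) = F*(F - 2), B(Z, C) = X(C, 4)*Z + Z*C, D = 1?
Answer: 1284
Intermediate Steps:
B(Z, C) = 2*C*Z (B(Z, C) = C*Z + Z*C = C*Z + C*Z = 2*C*Z)
p(F) = F*(-2 + F)
84 + p(B(D, s))*T = 84 + ((2*(-5)*1)*(-2 + 2*(-5)*1))*10 = 84 - 10*(-2 - 10)*10 = 84 - 10*(-12)*10 = 84 + 120*10 = 84 + 1200 = 1284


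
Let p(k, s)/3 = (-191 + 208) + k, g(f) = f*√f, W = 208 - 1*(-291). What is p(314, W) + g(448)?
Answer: 993 + 3584*√7 ≈ 10475.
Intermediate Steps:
W = 499 (W = 208 + 291 = 499)
g(f) = f^(3/2)
p(k, s) = 51 + 3*k (p(k, s) = 3*((-191 + 208) + k) = 3*(17 + k) = 51 + 3*k)
p(314, W) + g(448) = (51 + 3*314) + 448^(3/2) = (51 + 942) + 3584*√7 = 993 + 3584*√7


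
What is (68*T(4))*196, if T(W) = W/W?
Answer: 13328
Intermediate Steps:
T(W) = 1
(68*T(4))*196 = (68*1)*196 = 68*196 = 13328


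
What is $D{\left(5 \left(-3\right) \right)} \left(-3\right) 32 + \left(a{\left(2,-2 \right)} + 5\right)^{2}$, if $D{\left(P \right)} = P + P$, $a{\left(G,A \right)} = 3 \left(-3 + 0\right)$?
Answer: $2896$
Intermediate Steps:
$a{\left(G,A \right)} = -9$ ($a{\left(G,A \right)} = 3 \left(-3\right) = -9$)
$D{\left(P \right)} = 2 P$
$D{\left(5 \left(-3\right) \right)} \left(-3\right) 32 + \left(a{\left(2,-2 \right)} + 5\right)^{2} = 2 \cdot 5 \left(-3\right) \left(-3\right) 32 + \left(-9 + 5\right)^{2} = 2 \left(-15\right) \left(-3\right) 32 + \left(-4\right)^{2} = \left(-30\right) \left(-3\right) 32 + 16 = 90 \cdot 32 + 16 = 2880 + 16 = 2896$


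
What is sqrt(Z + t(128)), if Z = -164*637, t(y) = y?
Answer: 2*I*sqrt(26085) ≈ 323.02*I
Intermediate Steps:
Z = -104468
sqrt(Z + t(128)) = sqrt(-104468 + 128) = sqrt(-104340) = 2*I*sqrt(26085)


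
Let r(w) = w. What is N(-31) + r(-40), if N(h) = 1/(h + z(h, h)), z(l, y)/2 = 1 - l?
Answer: -1319/33 ≈ -39.970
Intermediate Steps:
z(l, y) = 2 - 2*l (z(l, y) = 2*(1 - l) = 2 - 2*l)
N(h) = 1/(2 - h) (N(h) = 1/(h + (2 - 2*h)) = 1/(2 - h))
N(-31) + r(-40) = 1/(2 - 1*(-31)) - 40 = 1/(2 + 31) - 40 = 1/33 - 40 = -1319/33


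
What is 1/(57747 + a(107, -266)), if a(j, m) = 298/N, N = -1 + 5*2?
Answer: 9/520021 ≈ 1.7307e-5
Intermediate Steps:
N = 9 (N = -1 + 10 = 9)
a(j, m) = 298/9
1/(57747 + a(107, -266)) = 1/(57747 + 298/9) = 1/(520021/9) = 9/520021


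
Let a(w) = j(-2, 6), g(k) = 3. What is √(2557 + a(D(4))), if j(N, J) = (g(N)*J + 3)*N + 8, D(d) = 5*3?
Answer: 29*√3 ≈ 50.229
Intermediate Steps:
D(d) = 15
j(N, J) = 8 + N*(3 + 3*J) (j(N, J) = (3*J + 3)*N + 8 = (3 + 3*J)*N + 8 = N*(3 + 3*J) + 8 = 8 + N*(3 + 3*J))
a(w) = -34 (a(w) = 8 + 3*(-2) + 3*6*(-2) = 8 - 6 - 36 = -34)
√(2557 + a(D(4))) = √(2557 - 34) = √2523 = 29*√3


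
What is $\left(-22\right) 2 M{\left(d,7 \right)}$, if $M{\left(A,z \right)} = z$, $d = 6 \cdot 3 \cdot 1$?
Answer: $-308$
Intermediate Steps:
$d = 18$ ($d = 18 \cdot 1 = 18$)
$\left(-22\right) 2 M{\left(d,7 \right)} = \left(-22\right) 2 \cdot 7 = \left(-44\right) 7 = -308$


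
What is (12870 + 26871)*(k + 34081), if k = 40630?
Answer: 2969089851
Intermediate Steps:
(12870 + 26871)*(k + 34081) = (12870 + 26871)*(40630 + 34081) = 39741*74711 = 2969089851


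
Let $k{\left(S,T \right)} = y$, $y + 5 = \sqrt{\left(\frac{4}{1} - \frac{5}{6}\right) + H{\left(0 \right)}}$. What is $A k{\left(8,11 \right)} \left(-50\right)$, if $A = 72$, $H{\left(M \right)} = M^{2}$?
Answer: $18000 - 600 \sqrt{114} \approx 11594.0$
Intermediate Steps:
$y = -5 + \frac{\sqrt{114}}{6}$ ($y = -5 + \sqrt{\left(\frac{4}{1} - \frac{5}{6}\right) + 0^{2}} = -5 + \sqrt{\left(4 \cdot 1 - \frac{5}{6}\right) + 0} = -5 + \sqrt{\left(4 - \frac{5}{6}\right) + 0} = -5 + \sqrt{\frac{19}{6} + 0} = -5 + \sqrt{\frac{19}{6}} = -5 + \frac{\sqrt{114}}{6} \approx -3.2205$)
$k{\left(S,T \right)} = -5 + \frac{\sqrt{114}}{6}$
$A k{\left(8,11 \right)} \left(-50\right) = 72 \left(-5 + \frac{\sqrt{114}}{6}\right) \left(-50\right) = \left(-360 + 12 \sqrt{114}\right) \left(-50\right) = 18000 - 600 \sqrt{114}$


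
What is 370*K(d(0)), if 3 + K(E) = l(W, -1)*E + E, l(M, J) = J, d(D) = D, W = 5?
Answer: -1110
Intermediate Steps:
K(E) = -3 (K(E) = -3 + (-E + E) = -3 + 0 = -3)
370*K(d(0)) = 370*(-3) = -1110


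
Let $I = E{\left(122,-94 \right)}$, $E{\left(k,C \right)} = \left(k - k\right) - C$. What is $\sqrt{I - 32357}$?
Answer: $i \sqrt{32263} \approx 179.62 i$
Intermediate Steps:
$E{\left(k,C \right)} = - C$ ($E{\left(k,C \right)} = 0 - C = - C$)
$I = 94$ ($I = \left(-1\right) \left(-94\right) = 94$)
$\sqrt{I - 32357} = \sqrt{94 - 32357} = \sqrt{-32263} = i \sqrt{32263}$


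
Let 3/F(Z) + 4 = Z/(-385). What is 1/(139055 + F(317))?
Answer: 619/86074660 ≈ 7.1914e-6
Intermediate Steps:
F(Z) = 3/(-4 - Z/385) (F(Z) = 3/(-4 + Z/(-385)) = 3/(-4 + Z*(-1/385)) = 3/(-4 - Z/385))
1/(139055 + F(317)) = 1/(139055 - 1155/(1540 + 317)) = 1/(139055 - 1155/1857) = 1/(139055 - 1155*1/1857) = 1/(139055 - 385/619) = 1/(86074660/619) = 619/86074660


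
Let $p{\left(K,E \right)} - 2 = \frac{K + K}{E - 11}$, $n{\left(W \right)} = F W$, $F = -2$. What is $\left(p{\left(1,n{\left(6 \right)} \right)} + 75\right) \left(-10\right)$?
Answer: $- \frac{17690}{23} \approx -769.13$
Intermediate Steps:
$n{\left(W \right)} = - 2 W$
$p{\left(K,E \right)} = 2 + \frac{2 K}{-11 + E}$ ($p{\left(K,E \right)} = 2 + \frac{K + K}{E - 11} = 2 + \frac{2 K}{-11 + E}$)
$\left(p{\left(1,n{\left(6 \right)} \right)} + 75\right) \left(-10\right) = \left(\frac{2 \left(-11 - 12 + 1\right)}{-11 - 12} + 75\right) \left(-10\right) = \left(2 \frac{1}{-23} \left(-22\right) + 75\right) \left(-10\right) = \left(2 \left(- \frac{1}{23}\right) \left(-22\right) + 75\right) \left(-10\right) = \left(\frac{44}{23} + 75\right) \left(-10\right) = \frac{1769}{23} \left(-10\right) = - \frac{17690}{23}$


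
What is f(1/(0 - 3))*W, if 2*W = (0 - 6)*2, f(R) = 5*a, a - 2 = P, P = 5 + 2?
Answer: -270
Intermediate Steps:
P = 7
a = 9 (a = 2 + 7 = 9)
f(R) = 45 (f(R) = 5*9 = 45)
W = -6 (W = ((0 - 6)*2)/2 = (-6*2)/2 = (½)*(-12) = -6)
f(1/(0 - 3))*W = 45*(-6) = -270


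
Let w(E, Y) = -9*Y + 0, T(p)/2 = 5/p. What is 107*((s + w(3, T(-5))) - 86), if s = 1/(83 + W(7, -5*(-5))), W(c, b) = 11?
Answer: -683837/94 ≈ -7274.9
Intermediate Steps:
T(p) = 10/p (T(p) = 2*(5/p) = 10/p)
s = 1/94 (s = 1/(83 + 11) = 1/94 ≈ 0.010638)
w(E, Y) = -9*Y
107*((s + w(3, T(-5))) - 86) = 107*((1/94 - 90/(-5)) - 86) = 107*((1/94 - 90*(-1)/5) - 86) = 107*((1/94 - 9*(-2)) - 86) = 107*((1/94 + 18) - 86) = 107*(1693/94 - 86) = 107*(-6391/94) = -683837/94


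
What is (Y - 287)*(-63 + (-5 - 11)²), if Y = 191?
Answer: -18528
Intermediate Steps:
(Y - 287)*(-63 + (-5 - 11)²) = (191 - 287)*(-63 + (-5 - 11)²) = -96*(-63 + (-16)²) = -96*(-63 + 256) = -96*193 = -18528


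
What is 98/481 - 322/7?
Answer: -22028/481 ≈ -45.796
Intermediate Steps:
98/481 - 322/7 = 98*(1/481) - 322*⅐ = 98/481 - 46 = -22028/481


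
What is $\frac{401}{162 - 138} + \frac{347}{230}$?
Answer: $\frac{50279}{2760} \approx 18.217$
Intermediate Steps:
$\frac{401}{162 - 138} + \frac{347}{230} = \frac{401}{24} + 347 \cdot \frac{1}{230} = 401 \cdot \frac{1}{24} + \frac{347}{230} = \frac{401}{24} + \frac{347}{230} = \frac{50279}{2760}$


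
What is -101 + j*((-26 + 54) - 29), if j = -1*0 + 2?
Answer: -103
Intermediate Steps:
j = 2 (j = 0 + 2 = 2)
-101 + j*((-26 + 54) - 29) = -101 + 2*((-26 + 54) - 29) = -101 + 2*(28 - 29) = -101 + 2*(-1) = -101 - 2 = -103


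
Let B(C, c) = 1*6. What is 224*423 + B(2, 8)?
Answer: 94758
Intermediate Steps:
B(C, c) = 6
224*423 + B(2, 8) = 224*423 + 6 = 94752 + 6 = 94758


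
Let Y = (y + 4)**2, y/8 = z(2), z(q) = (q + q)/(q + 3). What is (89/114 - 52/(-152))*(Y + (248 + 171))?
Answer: 281152/475 ≈ 591.90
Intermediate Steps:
z(q) = 2*q/(3 + q) (z(q) = (2*q)/(3 + q) = 2*q/(3 + q))
y = 32/5 (y = 8*(2*2/(3 + 2)) = 8*(2*2/5) = 8*(2*2*(1/5)) = 8*(4/5) = 32/5 ≈ 6.4000)
Y = 2704/25 (Y = (32/5 + 4)**2 = (52/5)**2 = 2704/25 ≈ 108.16)
(89/114 - 52/(-152))*(Y + (248 + 171)) = (89/114 - 52/(-152))*(2704/25 + (248 + 171)) = (89*(1/114) - 52*(-1/152))*(2704/25 + 419) = (89/114 + 13/38)*(13179/25) = (64/57)*(13179/25) = 281152/475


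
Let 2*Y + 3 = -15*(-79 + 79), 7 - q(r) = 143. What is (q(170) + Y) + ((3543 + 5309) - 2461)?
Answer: 12507/2 ≈ 6253.5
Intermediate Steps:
q(r) = -136 (q(r) = 7 - 1*143 = 7 - 143 = -136)
Y = -3/2 (Y = -3/2 + (-15*(-79 + 79))/2 = -3/2 + (-15*0)/2 = -3/2 + (1/2)*0 = -3/2 + 0 = -3/2 ≈ -1.5000)
(q(170) + Y) + ((3543 + 5309) - 2461) = (-136 - 3/2) + ((3543 + 5309) - 2461) = -275/2 + (8852 - 2461) = -275/2 + 6391 = 12507/2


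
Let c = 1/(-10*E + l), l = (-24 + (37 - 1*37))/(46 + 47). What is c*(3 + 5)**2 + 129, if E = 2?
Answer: 19757/157 ≈ 125.84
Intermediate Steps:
l = -8/31 (l = (-24 + (37 - 37))/93 = (-24 + 0)*(1/93) = -24*1/93 = -8/31 ≈ -0.25806)
c = -31/628 (c = 1/(-10*2 - 8/31) = 1/(-20 - 8/31) = 1/(-628/31) = -31/628 ≈ -0.049363)
c*(3 + 5)**2 + 129 = -31*(3 + 5)**2/628 + 129 = -31/628*8**2 + 129 = -31/628*64 + 129 = -496/157 + 129 = 19757/157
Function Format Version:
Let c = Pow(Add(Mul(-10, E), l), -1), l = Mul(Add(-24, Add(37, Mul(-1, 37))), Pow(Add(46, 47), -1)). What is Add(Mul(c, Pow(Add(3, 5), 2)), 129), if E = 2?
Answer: Rational(19757, 157) ≈ 125.84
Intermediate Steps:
l = Rational(-8, 31) (l = Mul(Add(-24, Add(37, -37)), Pow(93, -1)) = Mul(Add(-24, 0), Rational(1, 93)) = Mul(-24, Rational(1, 93)) = Rational(-8, 31) ≈ -0.25806)
c = Rational(-31, 628) (c = Pow(Add(Mul(-10, 2), Rational(-8, 31)), -1) = Pow(Add(-20, Rational(-8, 31)), -1) = Pow(Rational(-628, 31), -1) = Rational(-31, 628) ≈ -0.049363)
Add(Mul(c, Pow(Add(3, 5), 2)), 129) = Add(Mul(Rational(-31, 628), Pow(Add(3, 5), 2)), 129) = Add(Mul(Rational(-31, 628), Pow(8, 2)), 129) = Add(Mul(Rational(-31, 628), 64), 129) = Add(Rational(-496, 157), 129) = Rational(19757, 157)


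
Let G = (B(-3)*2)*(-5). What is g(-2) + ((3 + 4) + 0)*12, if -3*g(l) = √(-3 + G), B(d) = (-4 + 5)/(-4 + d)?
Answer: 84 - I*√77/21 ≈ 84.0 - 0.41786*I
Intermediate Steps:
B(d) = 1/(-4 + d)
G = 10/7 (G = (2/(-4 - 3))*(-5) = (2/(-7))*(-5) = -⅐*2*(-5) = -2/7*(-5) = 10/7 ≈ 1.4286)
g(l) = -I*√77/21 (g(l) = -√(-3 + 10/7)/3 = -I*√77/21)
g(-2) + ((3 + 4) + 0)*12 = -I*√77/21 + ((3 + 4) + 0)*12 = -I*√77/21 + (7 + 0)*12 = -I*√77/21 + 7*12 = -I*√77/21 + 84 = 84 - I*√77/21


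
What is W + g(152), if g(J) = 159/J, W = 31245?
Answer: 4749399/152 ≈ 31246.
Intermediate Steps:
W + g(152) = 31245 + 159/152 = 4749399/152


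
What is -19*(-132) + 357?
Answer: 2865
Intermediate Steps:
-19*(-132) + 357 = 2508 + 357 = 2865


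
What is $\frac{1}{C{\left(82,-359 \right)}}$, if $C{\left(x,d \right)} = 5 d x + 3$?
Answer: $- \frac{1}{147187} \approx -6.7941 \cdot 10^{-6}$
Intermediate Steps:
$C{\left(x,d \right)} = 3 + 5 d x$ ($C{\left(x,d \right)} = 5 d x + 3 = 3 + 5 d x$)
$\frac{1}{C{\left(82,-359 \right)}} = \frac{1}{3 + 5 \left(-359\right) 82} = \frac{1}{3 - 147190} = \frac{1}{-147187} = - \frac{1}{147187}$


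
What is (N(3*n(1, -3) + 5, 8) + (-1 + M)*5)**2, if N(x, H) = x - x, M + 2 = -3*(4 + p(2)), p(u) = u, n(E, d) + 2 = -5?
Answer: 11025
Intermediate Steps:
n(E, d) = -7 (n(E, d) = -2 - 5 = -7)
M = -20 (M = -2 - 3*(4 + 2) = -2 - 3*6 = -2 - 18 = -20)
N(x, H) = 0
(N(3*n(1, -3) + 5, 8) + (-1 + M)*5)**2 = (0 + (-1 - 20)*5)**2 = (0 - 21*5)**2 = (0 - 105)**2 = (-105)**2 = 11025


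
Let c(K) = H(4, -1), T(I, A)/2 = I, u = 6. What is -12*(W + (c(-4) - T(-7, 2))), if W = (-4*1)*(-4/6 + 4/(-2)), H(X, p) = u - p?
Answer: -380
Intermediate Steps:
H(X, p) = 6 - p
T(I, A) = 2*I
c(K) = 7 (c(K) = 6 - 1*(-1) = 6 + 1 = 7)
W = 32/3 (W = -4*(-4*⅙ + 4*(-½)) = -4*(-⅔ - 2) = -4*(-8/3) = 32/3 ≈ 10.667)
-12*(W + (c(-4) - T(-7, 2))) = -12*(32/3 + (7 - 2*(-7))) = -12*(32/3 + (7 - 1*(-14))) = -12*(32/3 + (7 + 14)) = -12*(32/3 + 21) = -12*95/3 = -380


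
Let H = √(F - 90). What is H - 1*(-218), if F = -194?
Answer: 218 + 2*I*√71 ≈ 218.0 + 16.852*I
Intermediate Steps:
H = 2*I*√71 (H = √(-194 - 90) = √(-284) = 2*I*√71 ≈ 16.852*I)
H - 1*(-218) = 2*I*√71 - 1*(-218) = 2*I*√71 + 218 = 218 + 2*I*√71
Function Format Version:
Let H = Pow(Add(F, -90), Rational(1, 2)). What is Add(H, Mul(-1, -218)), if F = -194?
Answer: Add(218, Mul(2, I, Pow(71, Rational(1, 2)))) ≈ Add(218.00, Mul(16.852, I))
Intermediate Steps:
H = Mul(2, I, Pow(71, Rational(1, 2))) (H = Pow(Add(-194, -90), Rational(1, 2)) = Pow(-284, Rational(1, 2)) = Mul(2, I, Pow(71, Rational(1, 2))) ≈ Mul(16.852, I))
Add(H, Mul(-1, -218)) = Add(Mul(2, I, Pow(71, Rational(1, 2))), Mul(-1, -218)) = Add(Mul(2, I, Pow(71, Rational(1, 2))), 218) = Add(218, Mul(2, I, Pow(71, Rational(1, 2))))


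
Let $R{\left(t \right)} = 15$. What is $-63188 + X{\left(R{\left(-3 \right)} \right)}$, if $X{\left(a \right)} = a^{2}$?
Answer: $-62963$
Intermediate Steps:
$-63188 + X{\left(R{\left(-3 \right)} \right)} = -63188 + 15^{2} = -63188 + 225 = -62963$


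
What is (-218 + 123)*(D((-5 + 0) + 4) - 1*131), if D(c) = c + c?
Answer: 12635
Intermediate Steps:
D(c) = 2*c
(-218 + 123)*(D((-5 + 0) + 4) - 1*131) = (-218 + 123)*(2*((-5 + 0) + 4) - 1*131) = -95*(2*(-5 + 4) - 131) = -95*(2*(-1) - 131) = -95*(-2 - 131) = -95*(-133) = 12635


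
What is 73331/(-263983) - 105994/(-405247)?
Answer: -1736553655/106978318801 ≈ -0.016233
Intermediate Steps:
73331/(-263983) - 105994/(-405247) = 73331*(-1/263983) - 105994*(-1/405247) = -73331/263983 + 105994/405247 = -1736553655/106978318801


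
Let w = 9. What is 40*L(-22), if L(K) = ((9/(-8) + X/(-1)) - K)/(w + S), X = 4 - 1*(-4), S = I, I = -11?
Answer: -515/2 ≈ -257.50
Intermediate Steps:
S = -11
X = 8 (X = 4 + 4 = 8)
L(K) = 73/16 + K/2 (L(K) = ((9/(-8) + 8/(-1)) - K)/(9 - 11) = ((9*(-⅛) + 8*(-1)) - K)/(-2) = ((-9/8 - 8) - K)*(-½) = (-73/8 - K)*(-½) = 73/16 + K/2)
40*L(-22) = 40*(73/16 + (½)*(-22)) = 40*(73/16 - 11) = 40*(-103/16) = -515/2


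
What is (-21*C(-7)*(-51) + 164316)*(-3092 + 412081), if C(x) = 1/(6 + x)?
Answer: 66765409305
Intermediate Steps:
(-21*C(-7)*(-51) + 164316)*(-3092 + 412081) = (-21/(6 - 7)*(-51) + 164316)*(-3092 + 412081) = (-21/(-1)*(-51) + 164316)*408989 = (-21*(-1)*(-51) + 164316)*408989 = (21*(-51) + 164316)*408989 = (-1071 + 164316)*408989 = 163245*408989 = 66765409305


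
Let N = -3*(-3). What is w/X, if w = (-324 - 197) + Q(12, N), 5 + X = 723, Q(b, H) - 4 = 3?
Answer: -257/359 ≈ -0.71588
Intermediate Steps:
N = 9
Q(b, H) = 7 (Q(b, H) = 4 + 3 = 7)
X = 718 (X = -5 + 723 = 718)
w = -514 (w = (-324 - 197) + 7 = -521 + 7 = -514)
w/X = -514/718 = -514*1/718 = -257/359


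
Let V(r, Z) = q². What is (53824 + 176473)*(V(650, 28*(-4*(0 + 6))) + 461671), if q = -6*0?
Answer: 106321446287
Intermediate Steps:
q = 0
V(r, Z) = 0 (V(r, Z) = 0² = 0)
(53824 + 176473)*(V(650, 28*(-4*(0 + 6))) + 461671) = (53824 + 176473)*(0 + 461671) = 230297*461671 = 106321446287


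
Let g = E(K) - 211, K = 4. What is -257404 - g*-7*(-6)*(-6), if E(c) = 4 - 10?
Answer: -312088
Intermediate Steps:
E(c) = -6
g = -217 (g = -6 - 211 = -217)
-257404 - g*-7*(-6)*(-6) = -257404 - (-217)*-7*(-6)*(-6) = -257404 - (-217)*42*(-6) = -257404 - (-217)*(-252) = -257404 - 1*54684 = -257404 - 54684 = -312088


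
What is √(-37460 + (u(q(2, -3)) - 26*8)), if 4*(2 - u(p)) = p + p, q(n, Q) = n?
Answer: I*√37667 ≈ 194.08*I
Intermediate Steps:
u(p) = 2 - p/2 (u(p) = 2 - (p + p)/4 = 2 - p/2)
√(-37460 + (u(q(2, -3)) - 26*8)) = √(-37460 + ((2 - ½*2) - 26*8)) = √(-37460 + ((2 - 1) - 208)) = √(-37460 + (1 - 208)) = √(-37460 - 207) = √(-37667) = I*√37667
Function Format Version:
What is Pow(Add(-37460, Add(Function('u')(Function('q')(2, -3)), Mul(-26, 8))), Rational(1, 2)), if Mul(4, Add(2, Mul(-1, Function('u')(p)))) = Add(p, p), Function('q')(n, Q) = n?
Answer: Mul(I, Pow(37667, Rational(1, 2))) ≈ Mul(194.08, I)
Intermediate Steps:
Function('u')(p) = Add(2, Mul(Rational(-1, 2), p)) (Function('u')(p) = Add(2, Mul(Rational(-1, 4), Add(p, p))) = Add(2, Mul(Rational(-1, 4), Mul(2, p))) = Add(2, Mul(Rational(-1, 2), p)))
Pow(Add(-37460, Add(Function('u')(Function('q')(2, -3)), Mul(-26, 8))), Rational(1, 2)) = Pow(Add(-37460, Add(Add(2, Mul(Rational(-1, 2), 2)), Mul(-26, 8))), Rational(1, 2)) = Pow(Add(-37460, Add(Add(2, -1), -208)), Rational(1, 2)) = Pow(Add(-37460, Add(1, -208)), Rational(1, 2)) = Pow(Add(-37460, -207), Rational(1, 2)) = Pow(-37667, Rational(1, 2)) = Mul(I, Pow(37667, Rational(1, 2)))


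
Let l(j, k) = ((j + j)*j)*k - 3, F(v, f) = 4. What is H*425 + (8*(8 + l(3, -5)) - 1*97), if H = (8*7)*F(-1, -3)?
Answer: 94423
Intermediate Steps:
l(j, k) = -3 + 2*k*j**2 (l(j, k) = ((2*j)*j)*k - 3 = (2*j**2)*k - 3 = 2*k*j**2 - 3 = -3 + 2*k*j**2)
H = 224 (H = (8*7)*4 = 56*4 = 224)
H*425 + (8*(8 + l(3, -5)) - 1*97) = 224*425 + (8*(8 + (-3 + 2*(-5)*3**2)) - 1*97) = 95200 + (8*(8 + (-3 + 2*(-5)*9)) - 97) = 95200 + (8*(8 + (-3 - 90)) - 97) = 95200 + (8*(8 - 93) - 97) = 95200 + (8*(-85) - 97) = 95200 + (-680 - 97) = 95200 - 777 = 94423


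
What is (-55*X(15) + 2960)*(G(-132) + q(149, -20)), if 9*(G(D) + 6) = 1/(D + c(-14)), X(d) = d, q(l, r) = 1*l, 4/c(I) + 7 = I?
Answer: 2542565095/8328 ≈ 3.0530e+5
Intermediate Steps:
c(I) = 4/(-7 + I)
q(l, r) = l
G(D) = -6 + 1/(9*(-4/21 + D)) (G(D) = -6 + 1/(9*(D + 4/(-7 - 14))) = -6 + 1/(9*(D + 4/(-21))) = -6 + 1/(9*(D + 4*(-1/21))) = -6 + 1/(9*(D - 4/21)) = -6 + 1/(9*(-4/21 + D)))
(-55*X(15) + 2960)*(G(-132) + q(149, -20)) = (-55*15 + 2960)*((79 - 378*(-132))/(3*(-4 + 21*(-132))) + 149) = (-825 + 2960)*((79 + 49896)/(3*(-4 - 2772)) + 149) = 2135*((⅓)*49975/(-2776) + 149) = 2135*((⅓)*(-1/2776)*49975 + 149) = 2135*(-49975/8328 + 149) = 2135*(1190897/8328) = 2542565095/8328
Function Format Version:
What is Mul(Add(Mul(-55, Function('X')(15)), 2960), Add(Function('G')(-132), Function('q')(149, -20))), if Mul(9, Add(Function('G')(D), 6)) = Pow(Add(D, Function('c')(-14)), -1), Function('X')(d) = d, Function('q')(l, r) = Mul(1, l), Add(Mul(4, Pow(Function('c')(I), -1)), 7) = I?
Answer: Rational(2542565095, 8328) ≈ 3.0530e+5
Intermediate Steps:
Function('c')(I) = Mul(4, Pow(Add(-7, I), -1))
Function('q')(l, r) = l
Function('G')(D) = Add(-6, Mul(Rational(1, 9), Pow(Add(Rational(-4, 21), D), -1))) (Function('G')(D) = Add(-6, Mul(Rational(1, 9), Pow(Add(D, Mul(4, Pow(Add(-7, -14), -1))), -1))) = Add(-6, Mul(Rational(1, 9), Pow(Add(D, Mul(4, Pow(-21, -1))), -1))) = Add(-6, Mul(Rational(1, 9), Pow(Add(D, Mul(4, Rational(-1, 21))), -1))) = Add(-6, Mul(Rational(1, 9), Pow(Add(D, Rational(-4, 21)), -1))) = Add(-6, Mul(Rational(1, 9), Pow(Add(Rational(-4, 21), D), -1))))
Mul(Add(Mul(-55, Function('X')(15)), 2960), Add(Function('G')(-132), Function('q')(149, -20))) = Mul(Add(Mul(-55, 15), 2960), Add(Mul(Rational(1, 3), Pow(Add(-4, Mul(21, -132)), -1), Add(79, Mul(-378, -132))), 149)) = Mul(Add(-825, 2960), Add(Mul(Rational(1, 3), Pow(Add(-4, -2772), -1), Add(79, 49896)), 149)) = Mul(2135, Add(Mul(Rational(1, 3), Pow(-2776, -1), 49975), 149)) = Mul(2135, Add(Mul(Rational(1, 3), Rational(-1, 2776), 49975), 149)) = Mul(2135, Add(Rational(-49975, 8328), 149)) = Mul(2135, Rational(1190897, 8328)) = Rational(2542565095, 8328)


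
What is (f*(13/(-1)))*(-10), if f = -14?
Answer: -1820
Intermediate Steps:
(f*(13/(-1)))*(-10) = -182/(-1)*(-10) = -182*(-1)*(-10) = -14*(-13)*(-10) = 182*(-10) = -1820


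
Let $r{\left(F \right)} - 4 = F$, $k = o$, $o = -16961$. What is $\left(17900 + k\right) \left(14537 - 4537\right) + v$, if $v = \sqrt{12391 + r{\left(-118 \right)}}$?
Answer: $9390000 + \sqrt{12277} \approx 9.3901 \cdot 10^{6}$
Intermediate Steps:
$k = -16961$
$r{\left(F \right)} = 4 + F$
$v = \sqrt{12277}$ ($v = \sqrt{12391 + \left(4 - 118\right)} = \sqrt{12391 - 114} = \sqrt{12277} \approx 110.8$)
$\left(17900 + k\right) \left(14537 - 4537\right) + v = \left(17900 - 16961\right) \left(14537 - 4537\right) + \sqrt{12277} = 939 \cdot 10000 + \sqrt{12277} = 9390000 + \sqrt{12277}$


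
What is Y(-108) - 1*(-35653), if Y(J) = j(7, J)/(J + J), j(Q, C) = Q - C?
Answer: 7700933/216 ≈ 35652.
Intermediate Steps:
Y(J) = (7 - J)/(2*J) (Y(J) = (7 - J)/(J + J) = (7 - J)/((2*J)) = (7 - J)*(1/(2*J)) = (7 - J)/(2*J))
Y(-108) - 1*(-35653) = (½)*(7 - 1*(-108))/(-108) - 1*(-35653) = (½)*(-1/108)*(7 + 108) + 35653 = (½)*(-1/108)*115 + 35653 = -115/216 + 35653 = 7700933/216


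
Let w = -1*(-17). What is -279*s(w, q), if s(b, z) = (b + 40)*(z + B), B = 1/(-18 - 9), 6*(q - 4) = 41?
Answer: -343387/2 ≈ -1.7169e+5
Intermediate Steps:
w = 17
q = 65/6 (q = 4 + (1/6)*41 = 4 + 41/6 = 65/6 ≈ 10.833)
B = -1/27 (B = 1/(-27) = -1/27 ≈ -0.037037)
s(b, z) = (40 + b)*(-1/27 + z) (s(b, z) = (b + 40)*(z - 1/27) = (40 + b)*(-1/27 + z))
-279*s(w, q) = -279*(-40/27 + 40*(65/6) - 1/27*17 + 17*(65/6)) = -279*(-40/27 + 1300/3 - 17/27 + 1105/6) = -279*11077/18 = -343387/2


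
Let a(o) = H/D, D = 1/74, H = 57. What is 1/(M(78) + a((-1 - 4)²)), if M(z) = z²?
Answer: 1/10302 ≈ 9.7068e-5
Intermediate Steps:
D = 1/74 ≈ 0.013514
a(o) = 4218 (a(o) = 57/(1/74) = 57*74 = 4218)
1/(M(78) + a((-1 - 4)²)) = 1/(78² + 4218) = 1/(6084 + 4218) = 1/10302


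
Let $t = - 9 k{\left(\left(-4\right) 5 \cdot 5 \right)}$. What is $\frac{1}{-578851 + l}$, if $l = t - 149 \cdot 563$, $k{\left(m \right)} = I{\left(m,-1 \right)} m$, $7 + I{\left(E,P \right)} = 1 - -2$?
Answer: $- \frac{1}{666338} \approx -1.5007 \cdot 10^{-6}$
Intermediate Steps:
$I{\left(E,P \right)} = -4$ ($I{\left(E,P \right)} = -7 + \left(1 - -2\right) = -7 + \left(1 + 2\right) = -7 + 3 = -4$)
$k{\left(m \right)} = - 4 m$
$t = -3600$ ($t = - 9 \left(- 4 \left(-4\right) 5 \cdot 5\right) = - 9 \left(- 4 \left(\left(-20\right) 5\right)\right) = - 9 \left(\left(-4\right) \left(-100\right)\right) = \left(-9\right) 400 = -3600$)
$l = -87487$ ($l = -3600 - 149 \cdot 563 = -3600 - 83887 = -87487$)
$\frac{1}{-578851 + l} = \frac{1}{-578851 - 87487} = \frac{1}{-666338} = - \frac{1}{666338}$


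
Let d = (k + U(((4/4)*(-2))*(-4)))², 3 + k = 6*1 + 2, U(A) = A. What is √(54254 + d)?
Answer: 3*√6047 ≈ 233.29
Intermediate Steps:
k = 5 (k = -3 + (6*1 + 2) = -3 + (6 + 2) = -3 + 8 = 5)
d = 169 (d = (5 + ((4/4)*(-2))*(-4))² = (5 + ((4*(¼))*(-2))*(-4))² = (5 + (1*(-2))*(-4))² = (5 - 2*(-4))² = (5 + 8)² = 13² = 169)
√(54254 + d) = √(54254 + 169) = √54423 = 3*√6047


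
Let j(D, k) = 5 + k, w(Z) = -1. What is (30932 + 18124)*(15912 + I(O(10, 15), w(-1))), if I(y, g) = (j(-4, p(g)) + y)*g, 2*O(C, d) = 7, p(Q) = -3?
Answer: 780309264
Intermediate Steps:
O(C, d) = 7/2 (O(C, d) = (½)*7 = 7/2)
I(y, g) = g*(2 + y) (I(y, g) = ((5 - 3) + y)*g = (2 + y)*g = g*(2 + y))
(30932 + 18124)*(15912 + I(O(10, 15), w(-1))) = (30932 + 18124)*(15912 - (2 + 7/2)) = 49056*(15912 - 1*11/2) = 49056*(15912 - 11/2) = 49056*(31813/2) = 780309264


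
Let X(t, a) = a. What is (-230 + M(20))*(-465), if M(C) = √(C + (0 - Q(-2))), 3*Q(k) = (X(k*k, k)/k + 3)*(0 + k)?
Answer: 106950 - 310*√51 ≈ 1.0474e+5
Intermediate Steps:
Q(k) = 4*k/3 (Q(k) = ((k/k + 3)*(0 + k))/3 = ((1 + 3)*k)/3 = (4*k)/3 = 4*k/3)
M(C) = √(8/3 + C) (M(C) = √(C + (0 - 4*(-2)/3)) = √(C + (0 - 1*(-8/3))) = √(C + (0 + 8/3)) = √(C + 8/3) = √(8/3 + C))
(-230 + M(20))*(-465) = (-230 + √(24 + 9*20)/3)*(-465) = (-230 + √(24 + 180)/3)*(-465) = (-230 + √204/3)*(-465) = (-230 + (2*√51)/3)*(-465) = (-230 + 2*√51/3)*(-465) = 106950 - 310*√51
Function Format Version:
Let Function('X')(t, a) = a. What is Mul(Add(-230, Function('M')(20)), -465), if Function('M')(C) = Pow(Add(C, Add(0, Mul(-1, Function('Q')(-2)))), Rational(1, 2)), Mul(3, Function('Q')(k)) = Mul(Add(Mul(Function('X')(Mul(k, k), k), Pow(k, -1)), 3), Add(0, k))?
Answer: Add(106950, Mul(-310, Pow(51, Rational(1, 2)))) ≈ 1.0474e+5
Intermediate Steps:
Function('Q')(k) = Mul(Rational(4, 3), k) (Function('Q')(k) = Mul(Rational(1, 3), Mul(Add(Mul(k, Pow(k, -1)), 3), Add(0, k))) = Mul(Rational(1, 3), Mul(Add(1, 3), k)) = Mul(Rational(1, 3), Mul(4, k)) = Mul(Rational(4, 3), k))
Function('M')(C) = Pow(Add(Rational(8, 3), C), Rational(1, 2)) (Function('M')(C) = Pow(Add(C, Add(0, Mul(-1, Mul(Rational(4, 3), -2)))), Rational(1, 2)) = Pow(Add(C, Add(0, Mul(-1, Rational(-8, 3)))), Rational(1, 2)) = Pow(Add(C, Add(0, Rational(8, 3))), Rational(1, 2)) = Pow(Add(C, Rational(8, 3)), Rational(1, 2)) = Pow(Add(Rational(8, 3), C), Rational(1, 2)))
Mul(Add(-230, Function('M')(20)), -465) = Mul(Add(-230, Mul(Rational(1, 3), Pow(Add(24, Mul(9, 20)), Rational(1, 2)))), -465) = Mul(Add(-230, Mul(Rational(1, 3), Pow(Add(24, 180), Rational(1, 2)))), -465) = Mul(Add(-230, Mul(Rational(1, 3), Pow(204, Rational(1, 2)))), -465) = Mul(Add(-230, Mul(Rational(1, 3), Mul(2, Pow(51, Rational(1, 2))))), -465) = Mul(Add(-230, Mul(Rational(2, 3), Pow(51, Rational(1, 2)))), -465) = Add(106950, Mul(-310, Pow(51, Rational(1, 2))))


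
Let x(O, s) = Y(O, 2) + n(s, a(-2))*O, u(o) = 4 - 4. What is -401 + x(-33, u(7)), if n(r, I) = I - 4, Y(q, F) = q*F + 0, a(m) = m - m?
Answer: -335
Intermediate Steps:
a(m) = 0
Y(q, F) = F*q (Y(q, F) = F*q + 0 = F*q)
u(o) = 0
n(r, I) = -4 + I
x(O, s) = -2*O (x(O, s) = 2*O + (-4 + 0)*O = 2*O - 4*O = -2*O)
-401 + x(-33, u(7)) = -401 - 2*(-33) = -401 + 66 = -335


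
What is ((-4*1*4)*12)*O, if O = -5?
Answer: 960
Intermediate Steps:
((-4*1*4)*12)*O = ((-4*1*4)*12)*(-5) = (-4*4*12)*(-5) = -16*12*(-5) = -192*(-5) = 960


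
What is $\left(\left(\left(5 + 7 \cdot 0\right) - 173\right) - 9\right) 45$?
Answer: $-7965$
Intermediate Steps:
$\left(\left(\left(5 + 7 \cdot 0\right) - 173\right) - 9\right) 45 = \left(\left(\left(5 + 0\right) - 173\right) - 9\right) 45 = \left(\left(5 - 173\right) - 9\right) 45 = \left(-168 - 9\right) 45 = \left(-177\right) 45 = -7965$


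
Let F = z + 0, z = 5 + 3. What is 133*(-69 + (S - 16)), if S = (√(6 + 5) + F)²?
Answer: -1330 + 2128*√11 ≈ 5727.8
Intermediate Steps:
z = 8
F = 8 (F = 8 + 0 = 8)
S = (8 + √11)² (S = (√(6 + 5) + 8)² = (√11 + 8)² = (8 + √11)² ≈ 128.07)
133*(-69 + (S - 16)) = 133*(-69 + ((8 + √11)² - 16)) = 133*(-69 + (-16 + (8 + √11)²)) = 133*(-85 + (8 + √11)²) = -11305 + 133*(8 + √11)²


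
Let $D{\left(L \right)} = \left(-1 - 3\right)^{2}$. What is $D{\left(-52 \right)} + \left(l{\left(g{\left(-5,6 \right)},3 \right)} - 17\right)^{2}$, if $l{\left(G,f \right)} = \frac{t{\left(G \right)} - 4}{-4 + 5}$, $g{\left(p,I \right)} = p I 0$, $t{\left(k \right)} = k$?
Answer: $457$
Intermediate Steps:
$g{\left(p,I \right)} = 0$ ($g{\left(p,I \right)} = I p 0 = 0$)
$D{\left(L \right)} = 16$ ($D{\left(L \right)} = \left(-4\right)^{2} = 16$)
$l{\left(G,f \right)} = -4 + G$ ($l{\left(G,f \right)} = \frac{G - 4}{-4 + 5} = \frac{-4 + G}{1} = \left(-4 + G\right) 1 = -4 + G$)
$D{\left(-52 \right)} + \left(l{\left(g{\left(-5,6 \right)},3 \right)} - 17\right)^{2} = 16 + \left(\left(-4 + 0\right) - 17\right)^{2} = 16 + \left(-4 - 17\right)^{2} = 16 + \left(-21\right)^{2} = 16 + 441 = 457$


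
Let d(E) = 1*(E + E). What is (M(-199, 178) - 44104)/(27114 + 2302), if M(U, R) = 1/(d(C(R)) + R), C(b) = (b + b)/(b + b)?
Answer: -7938719/5294880 ≈ -1.4993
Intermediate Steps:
C(b) = 1 (C(b) = (2*b)/((2*b)) = (2*b)*(1/(2*b)) = 1)
d(E) = 2*E (d(E) = 1*(2*E) = 2*E)
M(U, R) = 1/(2 + R) (M(U, R) = 1/(2*1 + R) = 1/(2 + R))
(M(-199, 178) - 44104)/(27114 + 2302) = (1/(2 + 178) - 44104)/(27114 + 2302) = (1/180 - 44104)/29416 = (1/180 - 44104)*(1/29416) = -7938719/180*1/29416 = -7938719/5294880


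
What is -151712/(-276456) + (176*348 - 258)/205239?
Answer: 1999927942/2364148041 ≈ 0.84594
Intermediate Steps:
-151712/(-276456) + (176*348 - 258)/205239 = -151712*(-1/276456) + (61248 - 258)*(1/205239) = 18964/34557 + 60990*(1/205239) = 18964/34557 + 20330/68413 = 1999927942/2364148041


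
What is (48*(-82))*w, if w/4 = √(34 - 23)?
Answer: -15744*√11 ≈ -52217.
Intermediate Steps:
w = 4*√11 (w = 4*√(34 - 23) = 4*√11 ≈ 13.266)
(48*(-82))*w = (48*(-82))*(4*√11) = -15744*√11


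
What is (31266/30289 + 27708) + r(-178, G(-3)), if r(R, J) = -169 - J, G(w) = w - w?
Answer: 834160037/30289 ≈ 27540.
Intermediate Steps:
G(w) = 0
(31266/30289 + 27708) + r(-178, G(-3)) = (31266/30289 + 27708) + (-169 - 1*0) = (31266*(1/30289) + 27708) + (-169 + 0) = (31266/30289 + 27708) - 169 = 839278878/30289 - 169 = 834160037/30289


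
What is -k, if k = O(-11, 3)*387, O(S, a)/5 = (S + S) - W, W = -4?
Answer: 34830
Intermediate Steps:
O(S, a) = 20 + 10*S (O(S, a) = 5*((S + S) - 1*(-4)) = 5*(2*S + 4) = 5*(4 + 2*S) = 20 + 10*S)
k = -34830 (k = (20 + 10*(-11))*387 = (20 - 110)*387 = -90*387 = -34830)
-k = -1*(-34830) = 34830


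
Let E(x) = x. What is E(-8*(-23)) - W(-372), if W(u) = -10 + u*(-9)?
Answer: -3154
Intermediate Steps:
W(u) = -10 - 9*u
E(-8*(-23)) - W(-372) = -8*(-23) - (-10 - 9*(-372)) = 184 - (-10 + 3348) = 184 - 1*3338 = 184 - 3338 = -3154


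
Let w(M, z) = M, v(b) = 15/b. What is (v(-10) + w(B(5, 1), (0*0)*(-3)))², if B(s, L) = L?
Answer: ¼ ≈ 0.25000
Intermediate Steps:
(v(-10) + w(B(5, 1), (0*0)*(-3)))² = (15/(-10) + 1)² = (15*(-⅒) + 1)² = (-3/2 + 1)² = (-½)² = ¼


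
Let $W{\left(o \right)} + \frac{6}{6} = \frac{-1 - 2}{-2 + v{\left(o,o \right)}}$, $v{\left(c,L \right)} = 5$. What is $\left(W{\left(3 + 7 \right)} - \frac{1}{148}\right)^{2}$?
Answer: $\frac{88209}{21904} \approx 4.0271$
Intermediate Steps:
$W{\left(o \right)} = -2$ ($W{\left(o \right)} = -1 + \frac{-1 - 2}{-2 + 5} = -1 - \frac{3}{3} = -1 - 1 = -2$)
$\left(W{\left(3 + 7 \right)} - \frac{1}{148}\right)^{2} = \left(-2 - \frac{1}{148}\right)^{2} = \left(- \frac{297}{148}\right)^{2} = \frac{88209}{21904}$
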